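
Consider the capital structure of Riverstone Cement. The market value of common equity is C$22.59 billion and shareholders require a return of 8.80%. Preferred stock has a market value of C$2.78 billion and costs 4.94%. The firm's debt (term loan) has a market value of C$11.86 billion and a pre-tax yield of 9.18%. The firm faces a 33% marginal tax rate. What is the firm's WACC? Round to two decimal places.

Total capital V = 22.59 + 2.78 + 11.86 = 37.23.
Equity: weight = 22.59/37.23 = 0.6068; cost = 8.8%.
Preferred: weight = 2.78/37.23 = 0.0747; cost = 4.94%.
Term loan: weight = 11.86/37.23 = 0.3186; after-tax cost = 9.18% × (1 − 33%) = 6.1506%.
WACC = 0.6068 × 8.8000% + 0.0747 × 4.9400% + 0.3186 × 6.1506% = 7.6678%.

7.67%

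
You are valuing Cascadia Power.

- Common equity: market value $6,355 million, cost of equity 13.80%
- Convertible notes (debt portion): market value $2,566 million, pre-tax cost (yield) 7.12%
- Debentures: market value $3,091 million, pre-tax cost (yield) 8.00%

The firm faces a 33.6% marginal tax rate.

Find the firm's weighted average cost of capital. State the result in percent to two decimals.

Total capital V = 6355 + 2566 + 3091 = 12012.
Equity: weight = 6355/12012 = 0.5291; cost = 13.8%.
Convertible notes (debt portion): weight = 2566/12012 = 0.2136; after-tax cost = 7.12% × (1 − 33.6%) = 4.7277%.
Debentures: weight = 3091/12012 = 0.2573; after-tax cost = 8% × (1 − 33.6%) = 5.3120%.
WACC = 0.5291 × 13.8000% + 0.2136 × 4.7277% + 0.2573 × 5.3120% = 9.6778%.

9.68%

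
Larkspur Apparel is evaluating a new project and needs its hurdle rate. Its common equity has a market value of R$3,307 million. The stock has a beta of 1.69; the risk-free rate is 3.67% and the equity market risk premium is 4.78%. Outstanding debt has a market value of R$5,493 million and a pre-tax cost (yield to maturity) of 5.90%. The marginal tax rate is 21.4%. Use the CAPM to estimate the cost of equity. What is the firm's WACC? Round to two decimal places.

Cost of equity via CAPM: Re = 3.67% + 1.69 × 4.78% = 11.7482%.
Total capital V = 3307 + 5493 = 8800.
Equity: weight = 3307/8800 = 0.3758; cost = 11.7482%.
Debt: weight = 5493/8800 = 0.6242; after-tax cost = 5.9% × (1 − 21.4%) = 4.6374%.
WACC = 0.3758 × 11.7482% + 0.6242 × 4.6374% = 7.3096%.

7.31%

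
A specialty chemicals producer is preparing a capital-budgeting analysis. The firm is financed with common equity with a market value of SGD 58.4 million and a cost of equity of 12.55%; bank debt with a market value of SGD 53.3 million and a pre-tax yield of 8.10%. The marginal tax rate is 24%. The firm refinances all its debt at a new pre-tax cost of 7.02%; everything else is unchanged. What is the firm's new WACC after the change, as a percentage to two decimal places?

After the change:
Total capital V = 58.4 + 53.3 = 111.7.
Equity: weight = 58.4/111.7 = 0.5228; cost = 12.55%.
Bank debt: weight = 53.3/111.7 = 0.4772; after-tax cost = 7.02% × (1 − 24%) = 5.3352%.
WACC = 0.5228 × 12.5500% + 0.4772 × 5.3352% = 9.1073%.

9.11%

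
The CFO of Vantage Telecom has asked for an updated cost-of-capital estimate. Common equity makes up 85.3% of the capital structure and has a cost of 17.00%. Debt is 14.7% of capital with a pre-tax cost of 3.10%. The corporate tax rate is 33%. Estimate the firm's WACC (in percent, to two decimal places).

After-tax cost of debt = 3.1% × (1 − 33%) = 2.0770%.
WACC = 0.853 × 17.0000% + 0.147 × 2.0770% = 14.8063%.

14.81%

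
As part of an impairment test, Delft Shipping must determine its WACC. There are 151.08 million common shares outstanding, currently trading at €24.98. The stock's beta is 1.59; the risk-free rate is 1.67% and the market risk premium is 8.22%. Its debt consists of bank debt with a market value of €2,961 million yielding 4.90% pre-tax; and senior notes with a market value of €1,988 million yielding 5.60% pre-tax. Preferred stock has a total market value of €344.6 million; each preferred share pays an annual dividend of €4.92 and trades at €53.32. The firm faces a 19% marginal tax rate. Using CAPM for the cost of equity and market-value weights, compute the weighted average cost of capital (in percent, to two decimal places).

8.78%

Cost of equity via CAPM: Re = 1.67% + 1.59 × 8.22% = 14.7398%.
Cost of preferred: Rp = 4.92 / 53.32 = 9.2273%.
Market value of equity E = 24.98 × 151.08m = 3773.9784m.
Total capital V = 3773.9784 + 344.6 + 2961 + 1988 = 9067.5784.
Equity: weight = 3773.9784/9067.5784 = 0.4162; cost = 14.7398%.
Preferred: weight = 344.6/9067.5784 = 0.0380; cost = 9.2273%.
Bank debt: weight = 2961/9067.5784 = 0.3265; after-tax cost = 4.9% × (1 − 19%) = 3.9690%.
Senior notes: weight = 1988/9067.5784 = 0.2192; after-tax cost = 5.6% × (1 − 19%) = 4.5360%.
WACC = 0.4162 × 14.7398% + 0.0380 × 9.2273% + 0.3265 × 3.9690% + 0.2192 × 4.5360% = 8.7760%.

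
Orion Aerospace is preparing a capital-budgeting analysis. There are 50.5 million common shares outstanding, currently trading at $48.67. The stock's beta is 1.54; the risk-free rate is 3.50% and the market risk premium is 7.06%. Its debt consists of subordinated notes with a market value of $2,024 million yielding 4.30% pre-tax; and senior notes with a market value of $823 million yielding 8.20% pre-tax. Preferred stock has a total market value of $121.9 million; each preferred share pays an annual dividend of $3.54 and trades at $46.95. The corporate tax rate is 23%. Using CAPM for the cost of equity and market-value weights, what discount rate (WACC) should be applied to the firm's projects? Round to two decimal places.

Cost of equity via CAPM: Re = 3.5% + 1.54 × 7.06% = 14.3724%.
Cost of preferred: Rp = 3.54 / 46.95 = 7.5399%.
Market value of equity E = 48.67 × 50.5m = 2457.835m.
Total capital V = 2457.835 + 121.9 + 2024 + 823 = 5426.735.
Equity: weight = 2457.835/5426.735 = 0.4529; cost = 14.3724%.
Preferred: weight = 121.9/5426.735 = 0.0225; cost = 7.5399%.
Subordinated notes: weight = 2024/5426.735 = 0.3730; after-tax cost = 4.3% × (1 − 23%) = 3.3110%.
Senior notes: weight = 823/5426.735 = 0.1517; after-tax cost = 8.2% × (1 − 23%) = 6.3140%.
WACC = 0.4529 × 14.3724% + 0.0225 × 7.5399% + 0.3730 × 3.3110% + 0.1517 × 6.3140% = 8.8713%.

8.87%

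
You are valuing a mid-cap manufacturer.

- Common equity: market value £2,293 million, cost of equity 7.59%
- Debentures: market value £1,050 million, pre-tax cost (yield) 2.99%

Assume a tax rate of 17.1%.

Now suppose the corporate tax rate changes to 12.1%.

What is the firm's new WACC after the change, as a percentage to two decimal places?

After the change:
Total capital V = 2293 + 1050 = 3343.
Equity: weight = 2293/3343 = 0.6859; cost = 7.59%.
Debentures: weight = 1050/3343 = 0.3141; after-tax cost = 2.99% × (1 − 12.1%) = 2.6282%.
WACC = 0.6859 × 7.5900% + 0.3141 × 2.6282% = 6.0316%.

6.03%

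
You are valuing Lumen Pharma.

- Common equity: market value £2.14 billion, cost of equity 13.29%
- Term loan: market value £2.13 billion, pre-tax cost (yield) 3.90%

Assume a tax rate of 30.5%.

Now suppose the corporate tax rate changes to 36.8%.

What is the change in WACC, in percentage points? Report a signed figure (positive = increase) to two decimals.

Current WACC:
Total capital V = 2.14 + 2.13 = 4.27.
Equity: weight = 2.14/4.27 = 0.5012; cost = 13.29%.
Term loan: weight = 2.13/4.27 = 0.4988; after-tax cost = 3.9% × (1 − 30.5%) = 2.7105%.
WACC = 0.5012 × 13.2900% + 0.4988 × 2.7105% = 8.0126%.
After the change:
Total capital V = 2.14 + 2.13 = 4.27.
Equity: weight = 2.14/4.27 = 0.5012; cost = 13.29%.
Term loan: weight = 2.13/4.27 = 0.4988; after-tax cost = 3.9% × (1 − 36.8%) = 2.4648%.
WACC = 0.5012 × 13.2900% + 0.4988 × 2.4648% = 7.8901%.
Change in WACC = 7.8901% − 8.0126% = -0.1226 pp.

-0.12 pp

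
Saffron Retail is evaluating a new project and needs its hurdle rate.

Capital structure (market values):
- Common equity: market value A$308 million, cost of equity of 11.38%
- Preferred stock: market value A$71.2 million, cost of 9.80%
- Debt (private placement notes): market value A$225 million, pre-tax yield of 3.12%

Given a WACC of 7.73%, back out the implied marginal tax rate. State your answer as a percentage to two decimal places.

Total capital V = 308 + 71.2 + 225 = 604.2.
Equity weight = 308/604.2 = 0.5098.
Preferred weight = 71.2/604.2 = 0.1178.
Private placement notes weight = 225/604.2 = 0.3724.
Equity contribution = 0.5098 × 11.38% = 5.8011%.
Preferred contribution = 0.1178 × 9.8% = 1.1548%.
Debt contribution must be 7.73% − 6.9560% = 0.7740%.
0.3724 × 3.12% × (1 − T) = 0.7740%  ⇒  (1 − T) = 0.6662.
T = 33.3809%.

33.38%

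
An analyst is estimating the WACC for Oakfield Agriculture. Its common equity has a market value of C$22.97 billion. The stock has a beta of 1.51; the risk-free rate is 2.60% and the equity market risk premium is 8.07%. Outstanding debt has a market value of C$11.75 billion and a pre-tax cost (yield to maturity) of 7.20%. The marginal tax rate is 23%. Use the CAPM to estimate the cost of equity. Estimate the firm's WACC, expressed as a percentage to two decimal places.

Cost of equity via CAPM: Re = 2.6% + 1.51 × 8.07% = 14.7857%.
Total capital V = 22.97 + 11.75 = 34.72.
Equity: weight = 22.97/34.72 = 0.6616; cost = 14.7857%.
Debt: weight = 11.75/34.72 = 0.3384; after-tax cost = 7.2% × (1 − 23%) = 5.5440%.
WACC = 0.6616 × 14.7857% + 0.3384 × 5.5440% = 11.6581%.

11.66%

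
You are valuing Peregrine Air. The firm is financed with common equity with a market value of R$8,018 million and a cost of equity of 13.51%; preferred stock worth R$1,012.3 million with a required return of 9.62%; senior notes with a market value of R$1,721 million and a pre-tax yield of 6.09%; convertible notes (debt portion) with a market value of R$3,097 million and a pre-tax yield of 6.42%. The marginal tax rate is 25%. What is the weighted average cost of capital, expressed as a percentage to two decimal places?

10.17%

Total capital V = 8018 + 1012.3 + 1721 + 3097 = 13848.3.
Equity: weight = 8018/13848.3 = 0.5790; cost = 13.51%.
Preferred: weight = 1012.3/13848.3 = 0.0731; cost = 9.62%.
Senior notes: weight = 1721/13848.3 = 0.1243; after-tax cost = 6.09% × (1 − 25%) = 4.5675%.
Convertible notes (debt portion): weight = 3097/13848.3 = 0.2236; after-tax cost = 6.42% × (1 − 25%) = 4.8150%.
WACC = 0.5790 × 13.5100% + 0.0731 × 9.6200% + 0.1243 × 4.5675% + 0.2236 × 4.8150% = 10.1698%.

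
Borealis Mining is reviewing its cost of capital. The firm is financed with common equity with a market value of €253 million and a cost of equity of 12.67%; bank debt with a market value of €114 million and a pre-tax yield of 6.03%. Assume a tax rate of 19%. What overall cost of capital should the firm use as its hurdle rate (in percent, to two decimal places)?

Total capital V = 253 + 114 = 367.
Equity: weight = 253/367 = 0.6894; cost = 12.67%.
Bank debt: weight = 114/367 = 0.3106; after-tax cost = 6.03% × (1 − 19%) = 4.8843%.
WACC = 0.6894 × 12.6700% + 0.3106 × 4.8843% = 10.2516%.

10.25%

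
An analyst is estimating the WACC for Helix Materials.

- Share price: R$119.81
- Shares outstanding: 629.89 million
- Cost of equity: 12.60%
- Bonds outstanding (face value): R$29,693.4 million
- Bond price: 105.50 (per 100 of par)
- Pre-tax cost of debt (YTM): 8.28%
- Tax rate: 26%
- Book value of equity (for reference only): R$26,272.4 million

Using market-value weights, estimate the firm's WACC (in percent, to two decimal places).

Market value of equity E = 119.81 × 629.89m = 75467.1209m. Market value of debt D = 29693.4m × 105.5/100 = 31326.537m.
Total capital V = 75467.1209 + 31326.537 = 106793.6579.
Equity: weight = 75467.1209/106793.6579 = 0.7067; cost = 12.6%.
Bonds outstanding: weight = 31326.537/106793.6579 = 0.2933; after-tax cost = 8.28% × (1 − 26%) = 6.1272%.
WACC = 0.7067 × 12.6000% + 0.2933 × 6.1272% = 10.7013%.

10.70%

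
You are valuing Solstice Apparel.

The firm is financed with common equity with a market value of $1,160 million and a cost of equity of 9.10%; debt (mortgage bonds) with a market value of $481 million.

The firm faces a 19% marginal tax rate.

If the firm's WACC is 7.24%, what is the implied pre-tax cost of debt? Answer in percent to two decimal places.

Total capital V = 1160 + 481 = 1641.
Equity weight = 1160/1641 = 0.7069.
Mortgage bonds weight = 481/1641 = 0.2931.
Equity contribution = 0.7069 × 9.1% = 6.4327%.
Remaining for debt = 7.24% − 6.4327% = 0.8073%.
Rd × (1 − 19%) × 0.2931 = 0.8073%  ⇒  Rd = 3.4004%.

3.40%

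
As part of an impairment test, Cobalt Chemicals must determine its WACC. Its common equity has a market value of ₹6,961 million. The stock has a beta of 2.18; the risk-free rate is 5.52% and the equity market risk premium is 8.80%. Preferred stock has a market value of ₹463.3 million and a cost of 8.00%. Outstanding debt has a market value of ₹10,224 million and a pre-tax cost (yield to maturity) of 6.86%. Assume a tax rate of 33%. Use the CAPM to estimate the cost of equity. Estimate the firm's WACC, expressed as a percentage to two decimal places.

Cost of equity via CAPM: Re = 5.52% + 2.18 × 8.8% = 24.7040%.
Total capital V = 6961 + 463.3 + 10224 = 17648.3.
Equity: weight = 6961/17648.3 = 0.3944; cost = 24.704%.
Preferred: weight = 463.3/17648.3 = 0.0263; cost = 8%.
Debt: weight = 10224/17648.3 = 0.5793; after-tax cost = 6.86% × (1 − 33%) = 4.5962%.
WACC = 0.3944 × 24.7040% + 0.0263 × 8.0000% + 0.5793 × 4.5962% = 12.6167%.

12.62%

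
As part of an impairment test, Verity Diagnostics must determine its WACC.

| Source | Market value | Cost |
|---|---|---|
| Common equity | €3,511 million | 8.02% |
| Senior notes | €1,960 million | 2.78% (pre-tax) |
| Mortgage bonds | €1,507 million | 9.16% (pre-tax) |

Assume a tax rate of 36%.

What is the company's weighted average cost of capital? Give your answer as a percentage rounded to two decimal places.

Total capital V = 3511 + 1960 + 1507 = 6978.
Equity: weight = 3511/6978 = 0.5032; cost = 8.02%.
Senior notes: weight = 1960/6978 = 0.2809; after-tax cost = 2.78% × (1 − 36%) = 1.7792%.
Mortgage bonds: weight = 1507/6978 = 0.2160; after-tax cost = 9.16% × (1 − 36%) = 5.8624%.
WACC = 0.5032 × 8.0200% + 0.2809 × 1.7792% + 0.2160 × 5.8624% = 5.8011%.

5.80%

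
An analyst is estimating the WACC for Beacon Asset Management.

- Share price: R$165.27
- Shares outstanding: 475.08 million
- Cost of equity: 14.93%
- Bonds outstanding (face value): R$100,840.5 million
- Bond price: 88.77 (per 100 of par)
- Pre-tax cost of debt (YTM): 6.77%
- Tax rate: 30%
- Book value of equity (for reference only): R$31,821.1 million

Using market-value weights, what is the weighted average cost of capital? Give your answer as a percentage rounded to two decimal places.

Market value of equity E = 165.27 × 475.08m = 78516.4716m. Market value of debt D = 100840.5m × 88.77/100 = 89516.11185m.
Total capital V = 78516.4716 + 89516.11185 = 168032.58345.
Equity: weight = 78516.4716/168032.58345 = 0.4673; cost = 14.93%.
Bonds outstanding: weight = 89516.11185/168032.58345 = 0.5327; after-tax cost = 6.77% × (1 − 30%) = 4.7390%.
WACC = 0.4673 × 14.9300% + 0.5327 × 4.7390% = 9.5009%.

9.50%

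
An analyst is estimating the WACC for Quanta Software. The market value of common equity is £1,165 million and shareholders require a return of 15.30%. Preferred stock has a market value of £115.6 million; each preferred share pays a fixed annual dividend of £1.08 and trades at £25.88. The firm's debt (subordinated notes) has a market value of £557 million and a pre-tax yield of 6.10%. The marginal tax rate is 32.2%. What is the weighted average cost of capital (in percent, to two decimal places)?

Cost of preferred: Rp = 1.08 / 25.88 = 4.1731%.
Total capital V = 1165 + 115.6 + 557 = 1837.6.
Equity: weight = 1165/1837.6 = 0.6340; cost = 15.3%.
Preferred: weight = 115.6/1837.6 = 0.0629; cost = 4.1731%.
Subordinated notes: weight = 557/1837.6 = 0.3031; after-tax cost = 6.1% × (1 − 32.2%) = 4.1358%.
WACC = 0.6340 × 15.3000% + 0.0629 × 4.1731% + 0.3031 × 4.1358% = 11.2160%.

11.22%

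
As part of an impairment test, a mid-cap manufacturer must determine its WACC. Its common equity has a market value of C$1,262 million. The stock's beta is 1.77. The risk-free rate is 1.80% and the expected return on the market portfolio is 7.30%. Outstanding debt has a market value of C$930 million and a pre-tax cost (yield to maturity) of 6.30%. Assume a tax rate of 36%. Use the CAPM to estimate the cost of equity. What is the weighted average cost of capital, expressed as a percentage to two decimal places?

8.35%

Market risk premium = 7.3% − 1.8% = 5.5%.
Cost of equity via CAPM: Re = 1.8% + 1.77 × 5.5% = 11.5350%.
Total capital V = 1262 + 930 = 2192.
Equity: weight = 1262/2192 = 0.5757; cost = 11.535%.
Debt: weight = 930/2192 = 0.4243; after-tax cost = 6.3% × (1 − 36%) = 4.0320%.
WACC = 0.5757 × 11.5350% + 0.4243 × 4.0320% = 8.3517%.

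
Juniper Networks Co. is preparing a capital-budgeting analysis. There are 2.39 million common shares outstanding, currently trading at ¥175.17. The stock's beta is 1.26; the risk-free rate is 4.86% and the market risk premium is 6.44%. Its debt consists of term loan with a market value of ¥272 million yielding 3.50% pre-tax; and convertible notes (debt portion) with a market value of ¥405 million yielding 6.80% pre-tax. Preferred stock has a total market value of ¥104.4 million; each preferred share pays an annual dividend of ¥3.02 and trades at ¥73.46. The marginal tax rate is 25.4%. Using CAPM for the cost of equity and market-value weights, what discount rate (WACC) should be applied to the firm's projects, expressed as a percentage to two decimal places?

Cost of equity via CAPM: Re = 4.86% + 1.26 × 6.44% = 12.9744%.
Cost of preferred: Rp = 3.02 / 73.46 = 4.1111%.
Market value of equity E = 175.17 × 2.39m = 418.6563m.
Total capital V = 418.6563 + 104.4 + 272 + 405 = 1200.0563.
Equity: weight = 418.6563/1200.0563 = 0.3489; cost = 12.9744%.
Preferred: weight = 104.4/1200.0563 = 0.0870; cost = 4.1111%.
Term loan: weight = 272/1200.0563 = 0.2267; after-tax cost = 3.5% × (1 − 25.4%) = 2.6110%.
Convertible notes (debt portion): weight = 405/1200.0563 = 0.3375; after-tax cost = 6.8% × (1 − 25.4%) = 5.0728%.
WACC = 0.3489 × 12.9744% + 0.0870 × 4.1111% + 0.2267 × 2.6110% + 0.3375 × 5.0728% = 7.1877%.

7.19%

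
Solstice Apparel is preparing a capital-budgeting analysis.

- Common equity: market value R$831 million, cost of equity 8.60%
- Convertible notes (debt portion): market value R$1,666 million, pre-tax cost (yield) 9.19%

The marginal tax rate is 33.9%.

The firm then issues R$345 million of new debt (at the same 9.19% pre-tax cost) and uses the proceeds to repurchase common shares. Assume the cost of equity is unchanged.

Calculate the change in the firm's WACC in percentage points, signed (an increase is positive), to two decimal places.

Current WACC:
Total capital V = 831 + 1666 = 2497.
Equity: weight = 831/2497 = 0.3328; cost = 8.6%.
Convertible notes (debt portion): weight = 1666/2497 = 0.6672; after-tax cost = 9.19% × (1 − 33.9%) = 6.0746%.
WACC = 0.3328 × 8.6000% + 0.6672 × 6.0746% = 6.9150%.
After the change:
Total capital V = 486 + 2011 = 2497.
Equity: weight = 486/2497 = 0.1946; cost = 8.6%.
Convertible notes (debt portion): weight = 2011/2497 = 0.8054; after-tax cost = 9.19% × (1 − 33.9%) = 6.0746%.
WACC = 0.1946 × 8.6000% + 0.8054 × 6.0746% = 6.5661%.
Change in WACC = 6.5661% − 6.9150% = -0.3489 pp.

-0.35 pp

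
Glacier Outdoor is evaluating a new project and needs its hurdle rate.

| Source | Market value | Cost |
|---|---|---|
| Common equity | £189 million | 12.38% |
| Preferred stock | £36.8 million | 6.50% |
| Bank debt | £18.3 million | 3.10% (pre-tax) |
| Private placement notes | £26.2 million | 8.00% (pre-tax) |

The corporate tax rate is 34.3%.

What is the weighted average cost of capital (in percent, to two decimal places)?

Total capital V = 189 + 36.8 + 18.3 + 26.2 = 270.3.
Equity: weight = 189/270.3 = 0.6992; cost = 12.38%.
Preferred: weight = 36.8/270.3 = 0.1361; cost = 6.5%.
Bank debt: weight = 18.3/270.3 = 0.0677; after-tax cost = 3.1% × (1 − 34.3%) = 2.0367%.
Private placement notes: weight = 26.2/270.3 = 0.0969; after-tax cost = 8% × (1 − 34.3%) = 5.2560%.
WACC = 0.6992 × 12.3800% + 0.1361 × 6.5000% + 0.0677 × 2.0367% + 0.0969 × 5.2560% = 10.1887%.

10.19%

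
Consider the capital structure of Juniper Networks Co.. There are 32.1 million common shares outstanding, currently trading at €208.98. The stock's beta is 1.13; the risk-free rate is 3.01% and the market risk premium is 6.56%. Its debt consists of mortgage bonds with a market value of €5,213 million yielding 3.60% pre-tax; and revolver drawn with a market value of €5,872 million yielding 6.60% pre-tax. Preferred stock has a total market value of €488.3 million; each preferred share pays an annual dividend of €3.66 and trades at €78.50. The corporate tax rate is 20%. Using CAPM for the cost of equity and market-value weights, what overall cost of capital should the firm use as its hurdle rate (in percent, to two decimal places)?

6.47%

Cost of equity via CAPM: Re = 3.01% + 1.13 × 6.56% = 10.4228%.
Cost of preferred: Rp = 3.66 / 78.5 = 4.6624%.
Market value of equity E = 208.98 × 32.1m = 6708.258m.
Total capital V = 6708.258 + 488.3 + 5213 + 5872 = 18281.558.
Equity: weight = 6708.258/18281.558 = 0.3669; cost = 10.4228%.
Preferred: weight = 488.3/18281.558 = 0.0267; cost = 4.6624%.
Mortgage bonds: weight = 5213/18281.558 = 0.2852; after-tax cost = 3.6% × (1 − 20%) = 2.8800%.
Revolver drawn: weight = 5872/18281.558 = 0.3212; after-tax cost = 6.6% × (1 − 20%) = 5.2800%.
WACC = 0.3669 × 10.4228% + 0.0267 × 4.6624% + 0.2852 × 2.8800% + 0.3212 × 5.2800% = 6.4662%.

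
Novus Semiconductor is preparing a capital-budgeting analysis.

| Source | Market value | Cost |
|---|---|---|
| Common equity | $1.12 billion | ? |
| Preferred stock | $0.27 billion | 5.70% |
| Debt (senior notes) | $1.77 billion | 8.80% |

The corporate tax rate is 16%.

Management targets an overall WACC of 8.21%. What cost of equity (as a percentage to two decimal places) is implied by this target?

Total capital V = 1.12 + 0.27 + 1.77 = 3.16.
Equity weight = 1.12/3.16 = 0.3544.
Preferred weight = 0.27/3.16 = 0.0854.
Senior notes weight = 1.77/3.16 = 0.5601.
Debt contribution = 0.5601 × 8.8% × (1 − 16%) = 4.1405%.
Preferred contribution = 0.0854 × 5.7% = 0.4870%.
Required equity contribution = 8.21% − 4.6275% = 3.5825%.
Re = 3.5825% / 0.3544 = 10.1078%.

10.11%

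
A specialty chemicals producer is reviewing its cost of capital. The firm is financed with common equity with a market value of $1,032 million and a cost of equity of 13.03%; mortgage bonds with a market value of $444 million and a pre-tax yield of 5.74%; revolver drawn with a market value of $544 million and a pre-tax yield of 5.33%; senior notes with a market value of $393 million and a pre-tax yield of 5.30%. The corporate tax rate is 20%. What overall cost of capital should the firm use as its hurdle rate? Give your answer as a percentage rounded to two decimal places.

Total capital V = 1032 + 444 + 544 + 393 = 2413.
Equity: weight = 1032/2413 = 0.4277; cost = 13.03%.
Mortgage bonds: weight = 444/2413 = 0.1840; after-tax cost = 5.74% × (1 − 20%) = 4.5920%.
Revolver drawn: weight = 544/2413 = 0.2254; after-tax cost = 5.33% × (1 − 20%) = 4.2640%.
Senior notes: weight = 393/2413 = 0.1629; after-tax cost = 5.3% × (1 − 20%) = 4.2400%.
WACC = 0.4277 × 13.0300% + 0.1840 × 4.5920% + 0.2254 × 4.2640% + 0.1629 × 4.2400% = 8.0695%.

8.07%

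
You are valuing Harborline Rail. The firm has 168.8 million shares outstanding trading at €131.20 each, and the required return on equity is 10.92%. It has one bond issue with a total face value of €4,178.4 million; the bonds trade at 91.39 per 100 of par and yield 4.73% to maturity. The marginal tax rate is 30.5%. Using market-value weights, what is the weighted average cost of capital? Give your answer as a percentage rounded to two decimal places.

9.80%

Market value of equity E = 131.2 × 168.8m = 22146.56m. Market value of debt D = 4178.4m × 91.39/100 = 3818.63976m.
Total capital V = 22146.56 + 3818.63976 = 25965.19976.
Equity: weight = 22146.56/25965.19976 = 0.8529; cost = 10.92%.
Bonds outstanding: weight = 3818.63976/25965.19976 = 0.1471; after-tax cost = 4.73% × (1 − 30.5%) = 3.2874%.
WACC = 0.8529 × 10.9200% + 0.1471 × 3.2874% = 9.7975%.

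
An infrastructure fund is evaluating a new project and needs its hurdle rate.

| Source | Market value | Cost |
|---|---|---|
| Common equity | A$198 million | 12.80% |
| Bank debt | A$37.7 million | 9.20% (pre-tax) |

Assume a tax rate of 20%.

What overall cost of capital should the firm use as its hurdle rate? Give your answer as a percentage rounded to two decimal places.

Total capital V = 198 + 37.7 = 235.7.
Equity: weight = 198/235.7 = 0.8401; cost = 12.8%.
Bank debt: weight = 37.7/235.7 = 0.1599; after-tax cost = 9.2% × (1 − 20%) = 7.3600%.
WACC = 0.8401 × 12.8000% + 0.1599 × 7.3600% = 11.9299%.

11.93%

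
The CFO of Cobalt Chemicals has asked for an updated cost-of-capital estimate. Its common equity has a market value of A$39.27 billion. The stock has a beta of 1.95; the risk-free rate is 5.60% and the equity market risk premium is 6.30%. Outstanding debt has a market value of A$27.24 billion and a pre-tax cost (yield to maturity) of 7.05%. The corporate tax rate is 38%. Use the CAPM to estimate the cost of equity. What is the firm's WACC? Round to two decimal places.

Cost of equity via CAPM: Re = 5.6% + 1.95 × 6.3% = 17.8850%.
Total capital V = 39.27 + 27.24 = 66.51.
Equity: weight = 39.27/66.51 = 0.5904; cost = 17.885%.
Debt: weight = 27.24/66.51 = 0.4096; after-tax cost = 7.05% × (1 − 38%) = 4.3710%.
WACC = 0.5904 × 17.8850% + 0.4096 × 4.3710% = 12.3502%.

12.35%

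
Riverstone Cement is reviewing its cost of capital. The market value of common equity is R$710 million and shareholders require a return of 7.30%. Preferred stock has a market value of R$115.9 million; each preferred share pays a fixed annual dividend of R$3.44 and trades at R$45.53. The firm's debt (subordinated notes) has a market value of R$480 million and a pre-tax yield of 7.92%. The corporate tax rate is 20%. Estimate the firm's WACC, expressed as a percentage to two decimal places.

Cost of preferred: Rp = 3.44 / 45.53 = 7.5555%.
Total capital V = 710 + 115.9 + 480 = 1305.9.
Equity: weight = 710/1305.9 = 0.5437; cost = 7.3%.
Preferred: weight = 115.9/1305.9 = 0.0888; cost = 7.5555%.
Subordinated notes: weight = 480/1305.9 = 0.3676; after-tax cost = 7.92% × (1 − 20%) = 6.3360%.
WACC = 0.5437 × 7.3000% + 0.0888 × 7.5555% + 0.3676 × 6.3360% = 6.9683%.

6.97%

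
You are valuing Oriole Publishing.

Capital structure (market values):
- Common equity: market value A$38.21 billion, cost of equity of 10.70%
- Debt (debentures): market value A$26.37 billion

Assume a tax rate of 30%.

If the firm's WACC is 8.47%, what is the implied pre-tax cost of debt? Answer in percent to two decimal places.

Total capital V = 38.21 + 26.37 = 64.58.
Equity weight = 38.21/64.58 = 0.5917.
Debentures weight = 26.37/64.58 = 0.4083.
Equity contribution = 0.5917 × 10.7% = 6.3309%.
Remaining for debt = 8.47% − 6.3309% = 2.1391%.
Rd × (1 − 30%) × 0.4083 = 2.1391%  ⇒  Rd = 7.4839%.

7.48%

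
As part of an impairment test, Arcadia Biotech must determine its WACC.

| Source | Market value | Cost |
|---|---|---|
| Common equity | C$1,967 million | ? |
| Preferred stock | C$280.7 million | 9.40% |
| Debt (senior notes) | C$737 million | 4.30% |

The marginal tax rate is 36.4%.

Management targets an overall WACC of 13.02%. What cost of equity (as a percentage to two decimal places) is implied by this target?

17.39%

Total capital V = 1967 + 280.7 + 737 = 2984.7.
Equity weight = 1967/2984.7 = 0.6590.
Preferred weight = 280.7/2984.7 = 0.0940.
Senior notes weight = 737/2984.7 = 0.2469.
Debt contribution = 0.2469 × 4.3% × (1 − 36.4%) = 0.6753%.
Preferred contribution = 0.0940 × 9.4% = 0.8840%.
Required equity contribution = 13.02% − 1.5593% = 11.4607%.
Re = 11.4607% / 0.6590 = 17.3903%.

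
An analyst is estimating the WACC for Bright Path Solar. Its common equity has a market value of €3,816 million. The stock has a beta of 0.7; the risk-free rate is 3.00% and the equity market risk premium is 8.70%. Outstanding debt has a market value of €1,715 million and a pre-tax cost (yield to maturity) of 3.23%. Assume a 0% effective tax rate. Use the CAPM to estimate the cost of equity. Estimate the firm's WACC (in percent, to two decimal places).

7.27%

Cost of equity via CAPM: Re = 3.0% + 0.7 × 8.7% = 9.0900%.
Total capital V = 3816 + 1715 = 5531.
Equity: weight = 3816/5531 = 0.6899; cost = 9.09%.
Debt: weight = 1715/5531 = 0.3101; after-tax cost = 3.23% × (1 − 0%) = 3.2300%.
WACC = 0.6899 × 9.0900% + 0.3101 × 3.2300% = 7.2730%.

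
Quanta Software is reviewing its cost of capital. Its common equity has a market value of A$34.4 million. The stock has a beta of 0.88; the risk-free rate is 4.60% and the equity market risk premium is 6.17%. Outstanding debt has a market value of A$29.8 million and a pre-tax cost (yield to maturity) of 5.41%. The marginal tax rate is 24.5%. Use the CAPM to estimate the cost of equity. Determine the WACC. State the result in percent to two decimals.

7.27%

Cost of equity via CAPM: Re = 4.6% + 0.88 × 6.17% = 10.0296%.
Total capital V = 34.4 + 29.8 = 64.2.
Equity: weight = 34.4/64.2 = 0.5358; cost = 10.0296%.
Debt: weight = 29.8/64.2 = 0.4642; after-tax cost = 5.41% × (1 − 24.5%) = 4.0846%.
WACC = 0.5358 × 10.0296% + 0.4642 × 4.0846% = 7.2701%.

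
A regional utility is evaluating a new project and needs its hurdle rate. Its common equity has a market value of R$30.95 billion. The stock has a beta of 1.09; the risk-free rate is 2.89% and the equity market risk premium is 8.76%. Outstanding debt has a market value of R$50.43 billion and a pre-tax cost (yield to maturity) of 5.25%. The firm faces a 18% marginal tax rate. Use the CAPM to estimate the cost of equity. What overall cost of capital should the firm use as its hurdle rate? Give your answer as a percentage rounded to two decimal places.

7.40%

Cost of equity via CAPM: Re = 2.89% + 1.09 × 8.76% = 12.4384%.
Total capital V = 30.95 + 50.43 = 81.38.
Equity: weight = 30.95/81.38 = 0.3803; cost = 12.4384%.
Debt: weight = 50.43/81.38 = 0.6197; after-tax cost = 5.25% × (1 − 18%) = 4.3050%.
WACC = 0.3803 × 12.4384% + 0.6197 × 4.3050% = 7.3983%.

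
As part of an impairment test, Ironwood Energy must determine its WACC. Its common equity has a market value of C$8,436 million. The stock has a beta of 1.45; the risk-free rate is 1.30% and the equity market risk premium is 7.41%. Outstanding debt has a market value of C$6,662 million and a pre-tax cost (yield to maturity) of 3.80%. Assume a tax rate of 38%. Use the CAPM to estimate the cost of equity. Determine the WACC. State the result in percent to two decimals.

7.77%

Cost of equity via CAPM: Re = 1.3% + 1.45 × 7.41% = 12.0445%.
Total capital V = 8436 + 6662 = 15098.
Equity: weight = 8436/15098 = 0.5587; cost = 12.0445%.
Debt: weight = 6662/15098 = 0.4413; after-tax cost = 3.8% × (1 − 38%) = 2.3560%.
WACC = 0.5587 × 12.0445% + 0.4413 × 2.3560% = 7.7694%.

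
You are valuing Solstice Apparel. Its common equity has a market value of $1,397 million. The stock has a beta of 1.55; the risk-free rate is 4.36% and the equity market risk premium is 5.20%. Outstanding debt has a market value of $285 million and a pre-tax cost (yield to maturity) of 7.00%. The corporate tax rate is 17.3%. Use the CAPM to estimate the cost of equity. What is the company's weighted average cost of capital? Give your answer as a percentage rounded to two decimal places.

11.30%

Cost of equity via CAPM: Re = 4.36% + 1.55 × 5.2% = 12.4200%.
Total capital V = 1397 + 285 = 1682.
Equity: weight = 1397/1682 = 0.8306; cost = 12.42%.
Debt: weight = 285/1682 = 0.1694; after-tax cost = 7% × (1 − 17.3%) = 5.7890%.
WACC = 0.8306 × 12.4200% + 0.1694 × 5.7890% = 11.2964%.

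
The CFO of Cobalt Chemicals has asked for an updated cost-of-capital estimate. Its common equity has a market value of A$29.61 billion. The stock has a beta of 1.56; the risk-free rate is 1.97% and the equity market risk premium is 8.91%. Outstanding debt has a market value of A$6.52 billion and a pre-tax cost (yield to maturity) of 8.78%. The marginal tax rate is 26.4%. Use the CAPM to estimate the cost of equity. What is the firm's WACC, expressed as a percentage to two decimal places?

14.17%

Cost of equity via CAPM: Re = 1.97% + 1.56 × 8.91% = 15.8696%.
Total capital V = 29.61 + 6.52 = 36.13.
Equity: weight = 29.61/36.13 = 0.8195; cost = 15.8696%.
Debt: weight = 6.52/36.13 = 0.1805; after-tax cost = 8.78% × (1 − 26.4%) = 6.4621%.
WACC = 0.8195 × 15.8696% + 0.1805 × 6.4621% = 14.1719%.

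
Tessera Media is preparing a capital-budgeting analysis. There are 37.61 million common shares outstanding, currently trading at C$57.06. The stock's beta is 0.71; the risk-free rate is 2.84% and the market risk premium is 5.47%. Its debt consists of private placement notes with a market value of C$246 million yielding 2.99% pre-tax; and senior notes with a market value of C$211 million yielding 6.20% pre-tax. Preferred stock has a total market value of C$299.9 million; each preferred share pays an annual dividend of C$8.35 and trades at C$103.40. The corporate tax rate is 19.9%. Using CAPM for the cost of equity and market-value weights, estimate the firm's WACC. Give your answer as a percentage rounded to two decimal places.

6.37%

Cost of equity via CAPM: Re = 2.84% + 0.71 × 5.47% = 6.7237%.
Cost of preferred: Rp = 8.35 / 103.4 = 8.0754%.
Market value of equity E = 57.06 × 37.61m = 2146.0266m.
Total capital V = 2146.0266 + 299.9 + 246 + 211 = 2902.9266.
Equity: weight = 2146.0266/2902.9266 = 0.7393; cost = 6.7237%.
Preferred: weight = 299.9/2902.9266 = 0.1033; cost = 8.0754%.
Private placement notes: weight = 246/2902.9266 = 0.0847; after-tax cost = 2.99% × (1 − 19.9%) = 2.3950%.
Senior notes: weight = 211/2902.9266 = 0.0727; after-tax cost = 6.2% × (1 − 19.9%) = 4.9662%.
WACC = 0.7393 × 6.7237% + 0.1033 × 8.0754% + 0.0847 × 2.3950% + 0.0727 × 4.9662% = 6.3688%.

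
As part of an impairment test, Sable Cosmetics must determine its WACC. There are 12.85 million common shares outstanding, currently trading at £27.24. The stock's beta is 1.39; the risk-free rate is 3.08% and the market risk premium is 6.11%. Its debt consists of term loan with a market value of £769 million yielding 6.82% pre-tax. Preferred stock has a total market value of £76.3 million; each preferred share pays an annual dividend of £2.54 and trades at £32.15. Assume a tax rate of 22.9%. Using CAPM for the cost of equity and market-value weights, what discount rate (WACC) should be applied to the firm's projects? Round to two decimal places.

Cost of equity via CAPM: Re = 3.08% + 1.39 × 6.11% = 11.5729%.
Cost of preferred: Rp = 2.54 / 32.15 = 7.9005%.
Market value of equity E = 27.24 × 12.85m = 350.034m.
Total capital V = 350.034 + 76.3 + 769 = 1195.334.
Equity: weight = 350.034/1195.334 = 0.2928; cost = 11.5729%.
Preferred: weight = 76.3/1195.334 = 0.0638; cost = 7.9005%.
Term loan: weight = 769/1195.334 = 0.6433; after-tax cost = 6.82% × (1 − 22.9%) = 5.2582%.
WACC = 0.2928 × 11.5729% + 0.0638 × 7.9005% + 0.6433 × 5.2582% = 7.2760%.

7.28%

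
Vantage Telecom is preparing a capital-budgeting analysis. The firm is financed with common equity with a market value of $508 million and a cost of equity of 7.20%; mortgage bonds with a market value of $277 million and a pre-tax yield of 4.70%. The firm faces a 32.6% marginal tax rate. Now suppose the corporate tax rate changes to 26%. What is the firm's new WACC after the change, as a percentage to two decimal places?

5.89%

After the change:
Total capital V = 508 + 277 = 785.
Equity: weight = 508/785 = 0.6471; cost = 7.2%.
Mortgage bonds: weight = 277/785 = 0.3529; after-tax cost = 4.7% × (1 − 26%) = 3.4780%.
WACC = 0.6471 × 7.2000% + 0.3529 × 3.4780% = 5.8866%.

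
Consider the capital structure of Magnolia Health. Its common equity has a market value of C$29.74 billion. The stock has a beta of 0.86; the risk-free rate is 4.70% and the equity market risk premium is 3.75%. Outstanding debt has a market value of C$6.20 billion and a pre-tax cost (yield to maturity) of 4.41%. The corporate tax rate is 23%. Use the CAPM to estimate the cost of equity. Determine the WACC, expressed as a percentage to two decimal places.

7.14%

Cost of equity via CAPM: Re = 4.7% + 0.86 × 3.75% = 7.9250%.
Total capital V = 29.74 + 6.2 = 35.94.
Equity: weight = 29.74/35.94 = 0.8275; cost = 7.925%.
Debt: weight = 6.2/35.94 = 0.1725; after-tax cost = 4.41% × (1 − 23%) = 3.3957%.
WACC = 0.8275 × 7.9250% + 0.1725 × 3.3957% = 7.1437%.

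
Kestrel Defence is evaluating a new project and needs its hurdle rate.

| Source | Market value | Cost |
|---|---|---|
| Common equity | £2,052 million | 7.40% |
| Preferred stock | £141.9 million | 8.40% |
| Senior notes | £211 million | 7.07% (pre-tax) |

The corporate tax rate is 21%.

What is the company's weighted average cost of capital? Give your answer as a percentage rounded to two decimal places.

7.30%

Total capital V = 2052 + 141.9 + 211 = 2404.9.
Equity: weight = 2052/2404.9 = 0.8533; cost = 7.4%.
Preferred: weight = 141.9/2404.9 = 0.0590; cost = 8.4%.
Senior notes: weight = 211/2404.9 = 0.0877; after-tax cost = 7.07% × (1 − 21%) = 5.5853%.
WACC = 0.8533 × 7.4000% + 0.0590 × 8.4000% + 0.0877 × 5.5853% = 7.2998%.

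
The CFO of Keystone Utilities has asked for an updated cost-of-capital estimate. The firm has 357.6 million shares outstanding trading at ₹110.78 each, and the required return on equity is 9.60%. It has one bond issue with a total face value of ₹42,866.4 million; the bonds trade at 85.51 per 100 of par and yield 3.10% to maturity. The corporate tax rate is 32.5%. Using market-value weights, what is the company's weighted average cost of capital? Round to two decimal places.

5.99%

Market value of equity E = 110.78 × 357.6m = 39614.928m. Market value of debt D = 42866.4m × 85.51/100 = 36655.05864m.
Total capital V = 39614.928 + 36655.05864 = 76269.98664.
Equity: weight = 39614.928/76269.98664 = 0.5194; cost = 9.6%.
Bonds outstanding: weight = 36655.05864/76269.98664 = 0.4806; after-tax cost = 3.1% × (1 − 32.5%) = 2.0925%.
WACC = 0.5194 × 9.6000% + 0.4806 × 2.0925% = 5.9919%.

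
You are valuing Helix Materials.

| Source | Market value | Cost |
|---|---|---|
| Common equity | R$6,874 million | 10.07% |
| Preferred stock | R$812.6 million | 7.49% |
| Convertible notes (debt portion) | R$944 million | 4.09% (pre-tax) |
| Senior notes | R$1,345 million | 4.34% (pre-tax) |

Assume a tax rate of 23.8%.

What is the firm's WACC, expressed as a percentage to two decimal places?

8.29%

Total capital V = 6874 + 812.6 + 944 + 1345 = 9975.6.
Equity: weight = 6874/9975.6 = 0.6891; cost = 10.07%.
Preferred: weight = 812.6/9975.6 = 0.0815; cost = 7.49%.
Convertible notes (debt portion): weight = 944/9975.6 = 0.0946; after-tax cost = 4.09% × (1 − 23.8%) = 3.1166%.
Senior notes: weight = 1345/9975.6 = 0.1348; after-tax cost = 4.34% × (1 − 23.8%) = 3.3071%.
WACC = 0.6891 × 10.0700% + 0.0815 × 7.4900% + 0.0946 × 3.1166% + 0.1348 × 3.3071% = 8.2900%.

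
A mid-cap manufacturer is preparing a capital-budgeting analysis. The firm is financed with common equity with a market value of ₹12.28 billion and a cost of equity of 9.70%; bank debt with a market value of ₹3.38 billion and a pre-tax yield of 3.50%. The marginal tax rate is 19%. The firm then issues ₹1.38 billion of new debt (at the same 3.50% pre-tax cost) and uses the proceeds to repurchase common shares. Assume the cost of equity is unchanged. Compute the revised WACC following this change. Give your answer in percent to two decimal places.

7.61%

After the change:
Total capital V = 10.9 + 4.76 = 15.66.
Equity: weight = 10.9/15.66 = 0.6960; cost = 9.7%.
Bank debt: weight = 4.76/15.66 = 0.3040; after-tax cost = 3.5% × (1 − 19%) = 2.8350%.
WACC = 0.6960 × 9.7000% + 0.3040 × 2.8350% = 7.6133%.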